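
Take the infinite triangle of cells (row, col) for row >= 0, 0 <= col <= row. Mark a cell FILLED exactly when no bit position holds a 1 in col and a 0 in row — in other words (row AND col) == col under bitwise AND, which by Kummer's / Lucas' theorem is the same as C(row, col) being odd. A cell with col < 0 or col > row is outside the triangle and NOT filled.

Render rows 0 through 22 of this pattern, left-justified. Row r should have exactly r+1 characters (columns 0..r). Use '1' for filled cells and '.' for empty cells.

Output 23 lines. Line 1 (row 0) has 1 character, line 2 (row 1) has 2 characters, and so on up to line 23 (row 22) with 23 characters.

Answer: 1
11
1.1
1111
1...1
11..11
1.1.1.1
11111111
1.......1
11......11
1.1.....1.1
1111....1111
1...1...1...1
11..11..11..11
1.1.1.1.1.1.1.1
1111111111111111
1...............1
11..............11
1.1.............1.1
1111............1111
1...1...........1...1
11..11..........11..11
1.1.1.1.........1.1.1.1

Derivation:
r0=0: 1
r1=1: 11
r2=10: 1.1
r3=11: 1111
r4=100: 1...1
r5=101: 11..11
r6=110: 1.1.1.1
r7=111: 11111111
r8=1000: 1.......1
r9=1001: 11......11
r10=1010: 1.1.....1.1
r11=1011: 1111....1111
r12=1100: 1...1...1...1
r13=1101: 11..11..11..11
r14=1110: 1.1.1.1.1.1.1.1
r15=1111: 1111111111111111
r16=10000: 1...............1
r17=10001: 11..............11
r18=10010: 1.1.............1.1
r19=10011: 1111............1111
r20=10100: 1...1...........1...1
r21=10101: 11..11..........11..11
r22=10110: 1.1.1.1.........1.1.1.1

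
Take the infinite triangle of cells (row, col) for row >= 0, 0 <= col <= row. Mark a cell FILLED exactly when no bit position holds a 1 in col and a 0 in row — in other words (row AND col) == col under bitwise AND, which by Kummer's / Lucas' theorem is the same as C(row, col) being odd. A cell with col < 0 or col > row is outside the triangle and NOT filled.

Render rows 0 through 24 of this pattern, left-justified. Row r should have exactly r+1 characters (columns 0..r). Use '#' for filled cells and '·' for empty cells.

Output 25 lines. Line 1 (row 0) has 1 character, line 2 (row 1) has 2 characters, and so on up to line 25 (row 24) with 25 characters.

r0=0: #
r1=1: ##
r2=10: #·#
r3=11: ####
r4=100: #···#
r5=101: ##··##
r6=110: #·#·#·#
r7=111: ########
r8=1000: #·······#
r9=1001: ##······##
r10=1010: #·#·····#·#
r11=1011: ####····####
r12=1100: #···#···#···#
r13=1101: ##··##··##··##
r14=1110: #·#·#·#·#·#·#·#
r15=1111: ################
r16=10000: #···············#
r17=10001: ##··············##
r18=10010: #·#·············#·#
r19=10011: ####············####
r20=10100: #···#···········#···#
r21=10101: ##··##··········##··##
r22=10110: #·#·#·#·········#·#·#·#
r23=10111: ########········########
r24=11000: #·······#·······#·······#

Answer: #
##
#·#
####
#···#
##··##
#·#·#·#
########
#·······#
##······##
#·#·····#·#
####····####
#···#···#···#
##··##··##··##
#·#·#·#·#·#·#·#
################
#···············#
##··············##
#·#·············#·#
####············####
#···#···········#···#
##··##··········##··##
#·#·#·#·········#·#·#·#
########········########
#·······#·······#·······#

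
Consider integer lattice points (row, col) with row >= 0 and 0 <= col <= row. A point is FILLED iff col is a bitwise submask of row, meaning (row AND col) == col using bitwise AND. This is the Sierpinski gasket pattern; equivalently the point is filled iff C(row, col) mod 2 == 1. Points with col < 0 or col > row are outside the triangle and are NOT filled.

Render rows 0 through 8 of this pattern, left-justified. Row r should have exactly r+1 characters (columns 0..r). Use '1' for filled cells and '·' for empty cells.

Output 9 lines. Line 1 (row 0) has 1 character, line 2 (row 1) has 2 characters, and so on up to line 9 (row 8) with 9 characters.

r0=0: 1
r1=1: 11
r2=10: 1·1
r3=11: 1111
r4=100: 1···1
r5=101: 11··11
r6=110: 1·1·1·1
r7=111: 11111111
r8=1000: 1·······1

Answer: 1
11
1·1
1111
1···1
11··11
1·1·1·1
11111111
1·······1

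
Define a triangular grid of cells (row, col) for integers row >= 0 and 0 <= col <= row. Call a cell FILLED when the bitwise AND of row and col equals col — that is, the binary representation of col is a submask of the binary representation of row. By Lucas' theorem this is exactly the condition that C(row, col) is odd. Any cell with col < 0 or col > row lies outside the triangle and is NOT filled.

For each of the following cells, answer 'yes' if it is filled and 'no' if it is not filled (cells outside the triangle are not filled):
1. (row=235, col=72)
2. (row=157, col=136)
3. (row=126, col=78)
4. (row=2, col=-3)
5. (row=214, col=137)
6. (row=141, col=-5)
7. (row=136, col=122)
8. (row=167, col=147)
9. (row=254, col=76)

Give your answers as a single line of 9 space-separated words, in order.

Answer: yes yes yes no no no no no yes

Derivation:
(235,72): row=0b11101011, col=0b1001000, row AND col = 0b1001000 = 72; 72 == 72 -> filled
(157,136): row=0b10011101, col=0b10001000, row AND col = 0b10001000 = 136; 136 == 136 -> filled
(126,78): row=0b1111110, col=0b1001110, row AND col = 0b1001110 = 78; 78 == 78 -> filled
(2,-3): col outside [0, 2] -> not filled
(214,137): row=0b11010110, col=0b10001001, row AND col = 0b10000000 = 128; 128 != 137 -> empty
(141,-5): col outside [0, 141] -> not filled
(136,122): row=0b10001000, col=0b1111010, row AND col = 0b1000 = 8; 8 != 122 -> empty
(167,147): row=0b10100111, col=0b10010011, row AND col = 0b10000011 = 131; 131 != 147 -> empty
(254,76): row=0b11111110, col=0b1001100, row AND col = 0b1001100 = 76; 76 == 76 -> filled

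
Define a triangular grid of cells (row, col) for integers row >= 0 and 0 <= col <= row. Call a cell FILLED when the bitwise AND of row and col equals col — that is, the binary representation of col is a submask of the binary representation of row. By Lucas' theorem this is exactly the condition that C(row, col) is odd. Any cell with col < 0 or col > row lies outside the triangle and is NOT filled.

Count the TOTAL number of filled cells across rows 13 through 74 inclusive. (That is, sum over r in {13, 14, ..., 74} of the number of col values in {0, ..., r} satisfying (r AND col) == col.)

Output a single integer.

Answer: 754

Derivation:
r13=1101 pc3: +8 =8
r14=1110 pc3: +8 =16
r15=1111 pc4: +16 =32
r16=10000 pc1: +2 =34
r17=10001 pc2: +4 =38
r18=10010 pc2: +4 =42
r19=10011 pc3: +8 =50
r20=10100 pc2: +4 =54
r21=10101 pc3: +8 =62
r22=10110 pc3: +8 =70
r23=10111 pc4: +16 =86
r24=11000 pc2: +4 =90
r25=11001 pc3: +8 =98
r26=11010 pc3: +8 =106
r27=11011 pc4: +16 =122
r28=11100 pc3: +8 =130
r29=11101 pc4: +16 =146
r30=11110 pc4: +16 =162
r31=11111 pc5: +32 =194
r32=100000 pc1: +2 =196
r33=100001 pc2: +4 =200
r34=100010 pc2: +4 =204
r35=100011 pc3: +8 =212
r36=100100 pc2: +4 =216
r37=100101 pc3: +8 =224
r38=100110 pc3: +8 =232
r39=100111 pc4: +16 =248
r40=101000 pc2: +4 =252
r41=101001 pc3: +8 =260
r42=101010 pc3: +8 =268
r43=101011 pc4: +16 =284
r44=101100 pc3: +8 =292
r45=101101 pc4: +16 =308
r46=101110 pc4: +16 =324
r47=101111 pc5: +32 =356
r48=110000 pc2: +4 =360
r49=110001 pc3: +8 =368
r50=110010 pc3: +8 =376
r51=110011 pc4: +16 =392
r52=110100 pc3: +8 =400
r53=110101 pc4: +16 =416
r54=110110 pc4: +16 =432
r55=110111 pc5: +32 =464
r56=111000 pc3: +8 =472
r57=111001 pc4: +16 =488
r58=111010 pc4: +16 =504
r59=111011 pc5: +32 =536
r60=111100 pc4: +16 =552
r61=111101 pc5: +32 =584
r62=111110 pc5: +32 =616
r63=111111 pc6: +64 =680
r64=1000000 pc1: +2 =682
r65=1000001 pc2: +4 =686
r66=1000010 pc2: +4 =690
r67=1000011 pc3: +8 =698
r68=1000100 pc2: +4 =702
r69=1000101 pc3: +8 =710
r70=1000110 pc3: +8 =718
r71=1000111 pc4: +16 =734
r72=1001000 pc2: +4 =738
r73=1001001 pc3: +8 =746
r74=1001010 pc3: +8 =754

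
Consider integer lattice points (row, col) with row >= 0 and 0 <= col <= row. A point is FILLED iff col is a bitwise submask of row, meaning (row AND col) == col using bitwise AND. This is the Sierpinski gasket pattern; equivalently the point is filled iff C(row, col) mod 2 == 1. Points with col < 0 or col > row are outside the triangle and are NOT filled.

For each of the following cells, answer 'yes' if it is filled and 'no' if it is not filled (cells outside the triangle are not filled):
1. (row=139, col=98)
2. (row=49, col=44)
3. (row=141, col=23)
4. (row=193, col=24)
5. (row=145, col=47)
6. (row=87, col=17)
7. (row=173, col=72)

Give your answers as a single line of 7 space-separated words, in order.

(139,98): row=0b10001011, col=0b1100010, row AND col = 0b10 = 2; 2 != 98 -> empty
(49,44): row=0b110001, col=0b101100, row AND col = 0b100000 = 32; 32 != 44 -> empty
(141,23): row=0b10001101, col=0b10111, row AND col = 0b101 = 5; 5 != 23 -> empty
(193,24): row=0b11000001, col=0b11000, row AND col = 0b0 = 0; 0 != 24 -> empty
(145,47): row=0b10010001, col=0b101111, row AND col = 0b1 = 1; 1 != 47 -> empty
(87,17): row=0b1010111, col=0b10001, row AND col = 0b10001 = 17; 17 == 17 -> filled
(173,72): row=0b10101101, col=0b1001000, row AND col = 0b1000 = 8; 8 != 72 -> empty

Answer: no no no no no yes no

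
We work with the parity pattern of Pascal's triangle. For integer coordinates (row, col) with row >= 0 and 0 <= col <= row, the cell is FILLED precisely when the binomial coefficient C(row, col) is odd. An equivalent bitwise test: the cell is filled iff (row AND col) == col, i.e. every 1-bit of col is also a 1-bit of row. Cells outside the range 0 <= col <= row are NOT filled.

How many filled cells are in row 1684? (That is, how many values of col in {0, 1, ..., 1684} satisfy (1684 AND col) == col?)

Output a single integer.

1684 in binary = 11010010100
popcount(1684) = number of 1-bits in 11010010100 = 5
A col c satisfies (1684 AND c) == c iff every set bit of c is also set in 1684; each of the 5 set bits of 1684 can independently be on or off in c.
count = 2^5 = 32

Answer: 32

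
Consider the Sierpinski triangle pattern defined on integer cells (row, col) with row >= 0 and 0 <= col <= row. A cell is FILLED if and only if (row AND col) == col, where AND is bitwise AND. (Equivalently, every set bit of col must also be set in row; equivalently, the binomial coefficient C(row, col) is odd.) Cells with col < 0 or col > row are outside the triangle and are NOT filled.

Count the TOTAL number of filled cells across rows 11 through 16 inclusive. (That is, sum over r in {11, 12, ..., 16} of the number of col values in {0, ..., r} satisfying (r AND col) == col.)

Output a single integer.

r11=1011 pc3: +8 =8
r12=1100 pc2: +4 =12
r13=1101 pc3: +8 =20
r14=1110 pc3: +8 =28
r15=1111 pc4: +16 =44
r16=10000 pc1: +2 =46

Answer: 46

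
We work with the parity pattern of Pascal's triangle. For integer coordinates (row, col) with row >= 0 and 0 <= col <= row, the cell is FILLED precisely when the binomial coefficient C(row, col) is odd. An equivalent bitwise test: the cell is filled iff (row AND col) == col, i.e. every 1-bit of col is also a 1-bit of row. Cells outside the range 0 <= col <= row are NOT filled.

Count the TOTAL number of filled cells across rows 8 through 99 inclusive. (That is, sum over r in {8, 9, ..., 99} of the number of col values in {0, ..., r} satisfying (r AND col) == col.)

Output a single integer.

r8=1000 pc1: +2 =2
r9=1001 pc2: +4 =6
r10=1010 pc2: +4 =10
r11=1011 pc3: +8 =18
r12=1100 pc2: +4 =22
r13=1101 pc3: +8 =30
r14=1110 pc3: +8 =38
r15=1111 pc4: +16 =54
r16=10000 pc1: +2 =56
r17=10001 pc2: +4 =60
r18=10010 pc2: +4 =64
r19=10011 pc3: +8 =72
r20=10100 pc2: +4 =76
r21=10101 pc3: +8 =84
r22=10110 pc3: +8 =92
r23=10111 pc4: +16 =108
r24=11000 pc2: +4 =112
r25=11001 pc3: +8 =120
r26=11010 pc3: +8 =128
r27=11011 pc4: +16 =144
r28=11100 pc3: +8 =152
r29=11101 pc4: +16 =168
r30=11110 pc4: +16 =184
r31=11111 pc5: +32 =216
r32=100000 pc1: +2 =218
r33=100001 pc2: +4 =222
r34=100010 pc2: +4 =226
r35=100011 pc3: +8 =234
r36=100100 pc2: +4 =238
r37=100101 pc3: +8 =246
r38=100110 pc3: +8 =254
r39=100111 pc4: +16 =270
r40=101000 pc2: +4 =274
r41=101001 pc3: +8 =282
r42=101010 pc3: +8 =290
r43=101011 pc4: +16 =306
r44=101100 pc3: +8 =314
r45=101101 pc4: +16 =330
r46=101110 pc4: +16 =346
r47=101111 pc5: +32 =378
r48=110000 pc2: +4 =382
r49=110001 pc3: +8 =390
r50=110010 pc3: +8 =398
r51=110011 pc4: +16 =414
r52=110100 pc3: +8 =422
r53=110101 pc4: +16 =438
r54=110110 pc4: +16 =454
r55=110111 pc5: +32 =486
r56=111000 pc3: +8 =494
r57=111001 pc4: +16 =510
r58=111010 pc4: +16 =526
r59=111011 pc5: +32 =558
r60=111100 pc4: +16 =574
r61=111101 pc5: +32 =606
r62=111110 pc5: +32 =638
r63=111111 pc6: +64 =702
r64=1000000 pc1: +2 =704
r65=1000001 pc2: +4 =708
r66=1000010 pc2: +4 =712
r67=1000011 pc3: +8 =720
r68=1000100 pc2: +4 =724
r69=1000101 pc3: +8 =732
r70=1000110 pc3: +8 =740
r71=1000111 pc4: +16 =756
r72=1001000 pc2: +4 =760
r73=1001001 pc3: +8 =768
r74=1001010 pc3: +8 =776
r75=1001011 pc4: +16 =792
r76=1001100 pc3: +8 =800
r77=1001101 pc4: +16 =816
r78=1001110 pc4: +16 =832
r79=1001111 pc5: +32 =864
r80=1010000 pc2: +4 =868
r81=1010001 pc3: +8 =876
r82=1010010 pc3: +8 =884
r83=1010011 pc4: +16 =900
r84=1010100 pc3: +8 =908
r85=1010101 pc4: +16 =924
r86=1010110 pc4: +16 =940
r87=1010111 pc5: +32 =972
r88=1011000 pc3: +8 =980
r89=1011001 pc4: +16 =996
r90=1011010 pc4: +16 =1012
r91=1011011 pc5: +32 =1044
r92=1011100 pc4: +16 =1060
r93=1011101 pc5: +32 =1092
r94=1011110 pc5: +32 =1124
r95=1011111 pc6: +64 =1188
r96=1100000 pc2: +4 =1192
r97=1100001 pc3: +8 =1200
r98=1100010 pc3: +8 =1208
r99=1100011 pc4: +16 =1224

Answer: 1224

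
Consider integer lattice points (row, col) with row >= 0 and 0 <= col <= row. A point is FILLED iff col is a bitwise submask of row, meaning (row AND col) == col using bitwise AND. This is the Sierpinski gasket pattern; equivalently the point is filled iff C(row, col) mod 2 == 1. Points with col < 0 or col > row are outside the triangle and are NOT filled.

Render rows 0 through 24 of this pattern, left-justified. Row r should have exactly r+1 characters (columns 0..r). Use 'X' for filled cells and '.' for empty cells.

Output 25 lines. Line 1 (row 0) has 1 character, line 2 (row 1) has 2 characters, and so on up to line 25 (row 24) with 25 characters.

Answer: X
XX
X.X
XXXX
X...X
XX..XX
X.X.X.X
XXXXXXXX
X.......X
XX......XX
X.X.....X.X
XXXX....XXXX
X...X...X...X
XX..XX..XX..XX
X.X.X.X.X.X.X.X
XXXXXXXXXXXXXXXX
X...............X
XX..............XX
X.X.............X.X
XXXX............XXXX
X...X...........X...X
XX..XX..........XX..XX
X.X.X.X.........X.X.X.X
XXXXXXXX........XXXXXXXX
X.......X.......X.......X

Derivation:
r0=0: X
r1=1: XX
r2=10: X.X
r3=11: XXXX
r4=100: X...X
r5=101: XX..XX
r6=110: X.X.X.X
r7=111: XXXXXXXX
r8=1000: X.......X
r9=1001: XX......XX
r10=1010: X.X.....X.X
r11=1011: XXXX....XXXX
r12=1100: X...X...X...X
r13=1101: XX..XX..XX..XX
r14=1110: X.X.X.X.X.X.X.X
r15=1111: XXXXXXXXXXXXXXXX
r16=10000: X...............X
r17=10001: XX..............XX
r18=10010: X.X.............X.X
r19=10011: XXXX............XXXX
r20=10100: X...X...........X...X
r21=10101: XX..XX..........XX..XX
r22=10110: X.X.X.X.........X.X.X.X
r23=10111: XXXXXXXX........XXXXXXXX
r24=11000: X.......X.......X.......X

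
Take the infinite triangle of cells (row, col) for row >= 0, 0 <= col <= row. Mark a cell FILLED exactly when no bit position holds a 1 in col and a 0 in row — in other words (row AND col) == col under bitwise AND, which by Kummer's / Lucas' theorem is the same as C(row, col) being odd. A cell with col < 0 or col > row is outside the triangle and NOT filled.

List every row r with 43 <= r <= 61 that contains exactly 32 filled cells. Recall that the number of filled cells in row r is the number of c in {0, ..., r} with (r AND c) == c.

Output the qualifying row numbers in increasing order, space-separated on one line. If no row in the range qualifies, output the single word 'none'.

Row r has 2^popcount(r) filled cells, so we need popcount(r) = log2(32) = 5.
Scan r = 43..61 and keep those with exactly 5 one-bits:
r=43=101011 popcount=4 -> skip
r=44=101100 popcount=3 -> skip
r=45=101101 popcount=4 -> skip
r=46=101110 popcount=4 -> skip
r=47=101111 popcount=5 -> KEEP
r=48=110000 popcount=2 -> skip
r=49=110001 popcount=3 -> skip
r=50=110010 popcount=3 -> skip
r=51=110011 popcount=4 -> skip
r=52=110100 popcount=3 -> skip
r=53=110101 popcount=4 -> skip
r=54=110110 popcount=4 -> skip
r=55=110111 popcount=5 -> KEEP
r=56=111000 popcount=3 -> skip
r=57=111001 popcount=4 -> skip
r=58=111010 popcount=4 -> skip
r=59=111011 popcount=5 -> KEEP
r=60=111100 popcount=4 -> skip
r=61=111101 popcount=5 -> KEEP
Kept rows: 47 55 59 61

Answer: 47 55 59 61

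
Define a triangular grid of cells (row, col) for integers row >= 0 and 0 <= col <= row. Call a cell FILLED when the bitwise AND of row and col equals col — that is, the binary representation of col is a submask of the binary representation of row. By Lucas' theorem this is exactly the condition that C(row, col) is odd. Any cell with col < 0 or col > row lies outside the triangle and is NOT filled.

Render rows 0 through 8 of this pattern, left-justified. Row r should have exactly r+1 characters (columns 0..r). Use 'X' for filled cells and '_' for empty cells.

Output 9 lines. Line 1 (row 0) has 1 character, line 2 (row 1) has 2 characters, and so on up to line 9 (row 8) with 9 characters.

r0=0: X
r1=1: XX
r2=10: X_X
r3=11: XXXX
r4=100: X___X
r5=101: XX__XX
r6=110: X_X_X_X
r7=111: XXXXXXXX
r8=1000: X_______X

Answer: X
XX
X_X
XXXX
X___X
XX__XX
X_X_X_X
XXXXXXXX
X_______X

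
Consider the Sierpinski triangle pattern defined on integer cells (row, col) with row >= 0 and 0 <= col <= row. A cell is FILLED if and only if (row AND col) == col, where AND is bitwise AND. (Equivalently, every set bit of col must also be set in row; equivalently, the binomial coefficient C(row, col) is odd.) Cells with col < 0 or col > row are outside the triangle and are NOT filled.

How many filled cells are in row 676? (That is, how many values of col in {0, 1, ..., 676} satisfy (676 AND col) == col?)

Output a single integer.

Answer: 16

Derivation:
676 in binary = 1010100100
popcount(676) = number of 1-bits in 1010100100 = 4
A col c satisfies (676 AND c) == c iff every set bit of c is also set in 676; each of the 4 set bits of 676 can independently be on or off in c.
count = 2^4 = 16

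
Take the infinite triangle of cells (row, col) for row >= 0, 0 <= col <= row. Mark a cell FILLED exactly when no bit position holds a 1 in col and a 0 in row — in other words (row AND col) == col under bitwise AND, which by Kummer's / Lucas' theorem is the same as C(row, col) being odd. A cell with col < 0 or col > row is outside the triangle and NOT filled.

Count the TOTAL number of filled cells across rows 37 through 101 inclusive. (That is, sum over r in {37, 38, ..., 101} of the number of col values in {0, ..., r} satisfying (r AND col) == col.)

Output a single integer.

Answer: 1010

Derivation:
r37=100101 pc3: +8 =8
r38=100110 pc3: +8 =16
r39=100111 pc4: +16 =32
r40=101000 pc2: +4 =36
r41=101001 pc3: +8 =44
r42=101010 pc3: +8 =52
r43=101011 pc4: +16 =68
r44=101100 pc3: +8 =76
r45=101101 pc4: +16 =92
r46=101110 pc4: +16 =108
r47=101111 pc5: +32 =140
r48=110000 pc2: +4 =144
r49=110001 pc3: +8 =152
r50=110010 pc3: +8 =160
r51=110011 pc4: +16 =176
r52=110100 pc3: +8 =184
r53=110101 pc4: +16 =200
r54=110110 pc4: +16 =216
r55=110111 pc5: +32 =248
r56=111000 pc3: +8 =256
r57=111001 pc4: +16 =272
r58=111010 pc4: +16 =288
r59=111011 pc5: +32 =320
r60=111100 pc4: +16 =336
r61=111101 pc5: +32 =368
r62=111110 pc5: +32 =400
r63=111111 pc6: +64 =464
r64=1000000 pc1: +2 =466
r65=1000001 pc2: +4 =470
r66=1000010 pc2: +4 =474
r67=1000011 pc3: +8 =482
r68=1000100 pc2: +4 =486
r69=1000101 pc3: +8 =494
r70=1000110 pc3: +8 =502
r71=1000111 pc4: +16 =518
r72=1001000 pc2: +4 =522
r73=1001001 pc3: +8 =530
r74=1001010 pc3: +8 =538
r75=1001011 pc4: +16 =554
r76=1001100 pc3: +8 =562
r77=1001101 pc4: +16 =578
r78=1001110 pc4: +16 =594
r79=1001111 pc5: +32 =626
r80=1010000 pc2: +4 =630
r81=1010001 pc3: +8 =638
r82=1010010 pc3: +8 =646
r83=1010011 pc4: +16 =662
r84=1010100 pc3: +8 =670
r85=1010101 pc4: +16 =686
r86=1010110 pc4: +16 =702
r87=1010111 pc5: +32 =734
r88=1011000 pc3: +8 =742
r89=1011001 pc4: +16 =758
r90=1011010 pc4: +16 =774
r91=1011011 pc5: +32 =806
r92=1011100 pc4: +16 =822
r93=1011101 pc5: +32 =854
r94=1011110 pc5: +32 =886
r95=1011111 pc6: +64 =950
r96=1100000 pc2: +4 =954
r97=1100001 pc3: +8 =962
r98=1100010 pc3: +8 =970
r99=1100011 pc4: +16 =986
r100=1100100 pc3: +8 =994
r101=1100101 pc4: +16 =1010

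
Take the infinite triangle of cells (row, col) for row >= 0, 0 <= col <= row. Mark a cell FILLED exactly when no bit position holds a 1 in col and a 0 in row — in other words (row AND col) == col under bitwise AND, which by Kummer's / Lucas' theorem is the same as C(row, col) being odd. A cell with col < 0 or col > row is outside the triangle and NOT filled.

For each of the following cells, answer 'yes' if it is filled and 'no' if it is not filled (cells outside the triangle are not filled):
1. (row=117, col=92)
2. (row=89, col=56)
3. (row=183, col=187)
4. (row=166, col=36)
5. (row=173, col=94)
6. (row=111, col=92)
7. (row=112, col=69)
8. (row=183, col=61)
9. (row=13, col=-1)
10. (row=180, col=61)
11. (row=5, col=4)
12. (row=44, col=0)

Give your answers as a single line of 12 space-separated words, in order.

(117,92): row=0b1110101, col=0b1011100, row AND col = 0b1010100 = 84; 84 != 92 -> empty
(89,56): row=0b1011001, col=0b111000, row AND col = 0b11000 = 24; 24 != 56 -> empty
(183,187): col outside [0, 183] -> not filled
(166,36): row=0b10100110, col=0b100100, row AND col = 0b100100 = 36; 36 == 36 -> filled
(173,94): row=0b10101101, col=0b1011110, row AND col = 0b1100 = 12; 12 != 94 -> empty
(111,92): row=0b1101111, col=0b1011100, row AND col = 0b1001100 = 76; 76 != 92 -> empty
(112,69): row=0b1110000, col=0b1000101, row AND col = 0b1000000 = 64; 64 != 69 -> empty
(183,61): row=0b10110111, col=0b111101, row AND col = 0b110101 = 53; 53 != 61 -> empty
(13,-1): col outside [0, 13] -> not filled
(180,61): row=0b10110100, col=0b111101, row AND col = 0b110100 = 52; 52 != 61 -> empty
(5,4): row=0b101, col=0b100, row AND col = 0b100 = 4; 4 == 4 -> filled
(44,0): row=0b101100, col=0b0, row AND col = 0b0 = 0; 0 == 0 -> filled

Answer: no no no yes no no no no no no yes yes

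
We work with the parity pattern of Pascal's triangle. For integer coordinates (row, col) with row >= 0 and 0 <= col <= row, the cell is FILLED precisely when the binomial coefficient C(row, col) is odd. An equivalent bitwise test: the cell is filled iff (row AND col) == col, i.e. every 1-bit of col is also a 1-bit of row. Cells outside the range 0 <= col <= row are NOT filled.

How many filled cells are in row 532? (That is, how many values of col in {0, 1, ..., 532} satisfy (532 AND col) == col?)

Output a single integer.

532 in binary = 1000010100
popcount(532) = number of 1-bits in 1000010100 = 3
A col c satisfies (532 AND c) == c iff every set bit of c is also set in 532; each of the 3 set bits of 532 can independently be on or off in c.
count = 2^3 = 8

Answer: 8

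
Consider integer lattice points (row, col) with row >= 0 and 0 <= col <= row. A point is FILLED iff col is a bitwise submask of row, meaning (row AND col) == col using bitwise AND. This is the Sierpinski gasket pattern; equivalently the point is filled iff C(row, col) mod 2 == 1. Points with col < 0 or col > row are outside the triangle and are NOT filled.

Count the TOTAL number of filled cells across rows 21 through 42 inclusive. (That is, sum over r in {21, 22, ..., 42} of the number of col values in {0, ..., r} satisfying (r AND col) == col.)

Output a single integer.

r21=10101 pc3: +8 =8
r22=10110 pc3: +8 =16
r23=10111 pc4: +16 =32
r24=11000 pc2: +4 =36
r25=11001 pc3: +8 =44
r26=11010 pc3: +8 =52
r27=11011 pc4: +16 =68
r28=11100 pc3: +8 =76
r29=11101 pc4: +16 =92
r30=11110 pc4: +16 =108
r31=11111 pc5: +32 =140
r32=100000 pc1: +2 =142
r33=100001 pc2: +4 =146
r34=100010 pc2: +4 =150
r35=100011 pc3: +8 =158
r36=100100 pc2: +4 =162
r37=100101 pc3: +8 =170
r38=100110 pc3: +8 =178
r39=100111 pc4: +16 =194
r40=101000 pc2: +4 =198
r41=101001 pc3: +8 =206
r42=101010 pc3: +8 =214

Answer: 214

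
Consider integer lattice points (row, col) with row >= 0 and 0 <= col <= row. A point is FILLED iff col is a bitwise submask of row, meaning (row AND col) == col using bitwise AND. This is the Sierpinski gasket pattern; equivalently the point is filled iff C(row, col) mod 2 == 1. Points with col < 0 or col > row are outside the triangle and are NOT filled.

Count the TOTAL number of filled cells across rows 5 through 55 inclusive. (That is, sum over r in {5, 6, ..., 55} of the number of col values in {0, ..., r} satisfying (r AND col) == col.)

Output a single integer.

Answer: 502

Derivation:
r5=101 pc2: +4 =4
r6=110 pc2: +4 =8
r7=111 pc3: +8 =16
r8=1000 pc1: +2 =18
r9=1001 pc2: +4 =22
r10=1010 pc2: +4 =26
r11=1011 pc3: +8 =34
r12=1100 pc2: +4 =38
r13=1101 pc3: +8 =46
r14=1110 pc3: +8 =54
r15=1111 pc4: +16 =70
r16=10000 pc1: +2 =72
r17=10001 pc2: +4 =76
r18=10010 pc2: +4 =80
r19=10011 pc3: +8 =88
r20=10100 pc2: +4 =92
r21=10101 pc3: +8 =100
r22=10110 pc3: +8 =108
r23=10111 pc4: +16 =124
r24=11000 pc2: +4 =128
r25=11001 pc3: +8 =136
r26=11010 pc3: +8 =144
r27=11011 pc4: +16 =160
r28=11100 pc3: +8 =168
r29=11101 pc4: +16 =184
r30=11110 pc4: +16 =200
r31=11111 pc5: +32 =232
r32=100000 pc1: +2 =234
r33=100001 pc2: +4 =238
r34=100010 pc2: +4 =242
r35=100011 pc3: +8 =250
r36=100100 pc2: +4 =254
r37=100101 pc3: +8 =262
r38=100110 pc3: +8 =270
r39=100111 pc4: +16 =286
r40=101000 pc2: +4 =290
r41=101001 pc3: +8 =298
r42=101010 pc3: +8 =306
r43=101011 pc4: +16 =322
r44=101100 pc3: +8 =330
r45=101101 pc4: +16 =346
r46=101110 pc4: +16 =362
r47=101111 pc5: +32 =394
r48=110000 pc2: +4 =398
r49=110001 pc3: +8 =406
r50=110010 pc3: +8 =414
r51=110011 pc4: +16 =430
r52=110100 pc3: +8 =438
r53=110101 pc4: +16 =454
r54=110110 pc4: +16 =470
r55=110111 pc5: +32 =502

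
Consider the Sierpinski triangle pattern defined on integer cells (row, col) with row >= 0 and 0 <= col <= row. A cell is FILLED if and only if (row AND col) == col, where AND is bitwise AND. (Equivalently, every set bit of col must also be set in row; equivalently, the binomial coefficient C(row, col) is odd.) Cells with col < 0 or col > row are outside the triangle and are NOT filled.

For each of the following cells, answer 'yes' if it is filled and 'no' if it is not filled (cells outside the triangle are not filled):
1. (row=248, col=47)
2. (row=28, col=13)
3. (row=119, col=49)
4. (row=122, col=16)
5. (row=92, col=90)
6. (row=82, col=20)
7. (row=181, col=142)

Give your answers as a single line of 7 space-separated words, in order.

Answer: no no yes yes no no no

Derivation:
(248,47): row=0b11111000, col=0b101111, row AND col = 0b101000 = 40; 40 != 47 -> empty
(28,13): row=0b11100, col=0b1101, row AND col = 0b1100 = 12; 12 != 13 -> empty
(119,49): row=0b1110111, col=0b110001, row AND col = 0b110001 = 49; 49 == 49 -> filled
(122,16): row=0b1111010, col=0b10000, row AND col = 0b10000 = 16; 16 == 16 -> filled
(92,90): row=0b1011100, col=0b1011010, row AND col = 0b1011000 = 88; 88 != 90 -> empty
(82,20): row=0b1010010, col=0b10100, row AND col = 0b10000 = 16; 16 != 20 -> empty
(181,142): row=0b10110101, col=0b10001110, row AND col = 0b10000100 = 132; 132 != 142 -> empty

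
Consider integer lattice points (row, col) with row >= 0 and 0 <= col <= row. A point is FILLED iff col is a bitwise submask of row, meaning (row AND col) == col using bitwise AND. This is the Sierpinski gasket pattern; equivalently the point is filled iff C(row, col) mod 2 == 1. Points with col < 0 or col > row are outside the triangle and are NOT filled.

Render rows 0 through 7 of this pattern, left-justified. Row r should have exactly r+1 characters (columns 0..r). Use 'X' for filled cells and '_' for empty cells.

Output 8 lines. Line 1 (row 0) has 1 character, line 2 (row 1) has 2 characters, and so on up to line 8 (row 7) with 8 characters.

r0=0: X
r1=1: XX
r2=10: X_X
r3=11: XXXX
r4=100: X___X
r5=101: XX__XX
r6=110: X_X_X_X
r7=111: XXXXXXXX

Answer: X
XX
X_X
XXXX
X___X
XX__XX
X_X_X_X
XXXXXXXX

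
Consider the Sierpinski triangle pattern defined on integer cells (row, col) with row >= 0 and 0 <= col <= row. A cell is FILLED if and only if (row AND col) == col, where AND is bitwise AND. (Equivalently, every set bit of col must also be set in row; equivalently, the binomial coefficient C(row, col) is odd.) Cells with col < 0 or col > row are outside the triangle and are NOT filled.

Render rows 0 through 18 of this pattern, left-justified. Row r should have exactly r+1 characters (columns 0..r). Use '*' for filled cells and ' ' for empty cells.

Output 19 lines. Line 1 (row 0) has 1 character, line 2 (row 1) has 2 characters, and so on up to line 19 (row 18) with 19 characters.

r0=0: *
r1=1: **
r2=10: * *
r3=11: ****
r4=100: *   *
r5=101: **  **
r6=110: * * * *
r7=111: ********
r8=1000: *       *
r9=1001: **      **
r10=1010: * *     * *
r11=1011: ****    ****
r12=1100: *   *   *   *
r13=1101: **  **  **  **
r14=1110: * * * * * * * *
r15=1111: ****************
r16=10000: *               *
r17=10001: **              **
r18=10010: * *             * *

Answer: *
**
* *
****
*   *
**  **
* * * *
********
*       *
**      **
* *     * *
****    ****
*   *   *   *
**  **  **  **
* * * * * * * *
****************
*               *
**              **
* *             * *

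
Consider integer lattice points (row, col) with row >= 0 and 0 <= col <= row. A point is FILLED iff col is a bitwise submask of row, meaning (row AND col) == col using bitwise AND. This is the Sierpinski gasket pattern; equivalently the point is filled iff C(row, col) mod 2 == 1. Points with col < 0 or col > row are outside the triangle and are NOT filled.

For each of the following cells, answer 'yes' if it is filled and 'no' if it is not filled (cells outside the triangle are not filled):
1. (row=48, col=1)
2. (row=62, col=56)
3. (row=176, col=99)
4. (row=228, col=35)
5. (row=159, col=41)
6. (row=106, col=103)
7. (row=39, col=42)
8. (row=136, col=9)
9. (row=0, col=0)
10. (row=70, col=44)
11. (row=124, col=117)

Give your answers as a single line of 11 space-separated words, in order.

(48,1): row=0b110000, col=0b1, row AND col = 0b0 = 0; 0 != 1 -> empty
(62,56): row=0b111110, col=0b111000, row AND col = 0b111000 = 56; 56 == 56 -> filled
(176,99): row=0b10110000, col=0b1100011, row AND col = 0b100000 = 32; 32 != 99 -> empty
(228,35): row=0b11100100, col=0b100011, row AND col = 0b100000 = 32; 32 != 35 -> empty
(159,41): row=0b10011111, col=0b101001, row AND col = 0b1001 = 9; 9 != 41 -> empty
(106,103): row=0b1101010, col=0b1100111, row AND col = 0b1100010 = 98; 98 != 103 -> empty
(39,42): col outside [0, 39] -> not filled
(136,9): row=0b10001000, col=0b1001, row AND col = 0b1000 = 8; 8 != 9 -> empty
(0,0): row=0b0, col=0b0, row AND col = 0b0 = 0; 0 == 0 -> filled
(70,44): row=0b1000110, col=0b101100, row AND col = 0b100 = 4; 4 != 44 -> empty
(124,117): row=0b1111100, col=0b1110101, row AND col = 0b1110100 = 116; 116 != 117 -> empty

Answer: no yes no no no no no no yes no no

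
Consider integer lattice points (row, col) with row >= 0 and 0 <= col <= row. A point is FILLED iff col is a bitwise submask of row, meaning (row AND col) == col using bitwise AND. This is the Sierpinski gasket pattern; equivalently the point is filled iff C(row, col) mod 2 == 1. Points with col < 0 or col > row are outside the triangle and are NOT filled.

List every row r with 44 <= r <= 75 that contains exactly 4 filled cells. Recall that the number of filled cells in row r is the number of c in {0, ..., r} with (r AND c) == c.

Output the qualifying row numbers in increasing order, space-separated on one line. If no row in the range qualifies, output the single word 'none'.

Answer: 48 65 66 68 72

Derivation:
Row r has 2^popcount(r) filled cells, so we need popcount(r) = log2(4) = 2.
Scan r = 44..75 and keep those with exactly 2 one-bits:
r=44=101100 popcount=3 -> skip
r=45=101101 popcount=4 -> skip
r=46=101110 popcount=4 -> skip
r=47=101111 popcount=5 -> skip
r=48=110000 popcount=2 -> KEEP
r=49=110001 popcount=3 -> skip
r=50=110010 popcount=3 -> skip
r=51=110011 popcount=4 -> skip
r=52=110100 popcount=3 -> skip
r=53=110101 popcount=4 -> skip
r=54=110110 popcount=4 -> skip
r=55=110111 popcount=5 -> skip
r=56=111000 popcount=3 -> skip
r=57=111001 popcount=4 -> skip
r=58=111010 popcount=4 -> skip
r=59=111011 popcount=5 -> skip
r=60=111100 popcount=4 -> skip
r=61=111101 popcount=5 -> skip
r=62=111110 popcount=5 -> skip
r=63=111111 popcount=6 -> skip
r=64=1000000 popcount=1 -> skip
r=65=1000001 popcount=2 -> KEEP
r=66=1000010 popcount=2 -> KEEP
r=67=1000011 popcount=3 -> skip
r=68=1000100 popcount=2 -> KEEP
r=69=1000101 popcount=3 -> skip
r=70=1000110 popcount=3 -> skip
r=71=1000111 popcount=4 -> skip
r=72=1001000 popcount=2 -> KEEP
r=73=1001001 popcount=3 -> skip
r=74=1001010 popcount=3 -> skip
r=75=1001011 popcount=4 -> skip
Kept rows: 48 65 66 68 72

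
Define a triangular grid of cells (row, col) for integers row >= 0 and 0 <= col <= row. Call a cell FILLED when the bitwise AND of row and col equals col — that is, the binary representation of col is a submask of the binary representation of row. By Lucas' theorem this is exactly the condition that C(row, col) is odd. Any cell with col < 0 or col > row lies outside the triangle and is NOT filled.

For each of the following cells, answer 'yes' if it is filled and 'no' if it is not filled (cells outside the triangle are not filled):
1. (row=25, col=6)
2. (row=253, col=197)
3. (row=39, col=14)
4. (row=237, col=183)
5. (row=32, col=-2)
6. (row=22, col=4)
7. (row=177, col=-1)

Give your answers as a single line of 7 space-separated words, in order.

Answer: no yes no no no yes no

Derivation:
(25,6): row=0b11001, col=0b110, row AND col = 0b0 = 0; 0 != 6 -> empty
(253,197): row=0b11111101, col=0b11000101, row AND col = 0b11000101 = 197; 197 == 197 -> filled
(39,14): row=0b100111, col=0b1110, row AND col = 0b110 = 6; 6 != 14 -> empty
(237,183): row=0b11101101, col=0b10110111, row AND col = 0b10100101 = 165; 165 != 183 -> empty
(32,-2): col outside [0, 32] -> not filled
(22,4): row=0b10110, col=0b100, row AND col = 0b100 = 4; 4 == 4 -> filled
(177,-1): col outside [0, 177] -> not filled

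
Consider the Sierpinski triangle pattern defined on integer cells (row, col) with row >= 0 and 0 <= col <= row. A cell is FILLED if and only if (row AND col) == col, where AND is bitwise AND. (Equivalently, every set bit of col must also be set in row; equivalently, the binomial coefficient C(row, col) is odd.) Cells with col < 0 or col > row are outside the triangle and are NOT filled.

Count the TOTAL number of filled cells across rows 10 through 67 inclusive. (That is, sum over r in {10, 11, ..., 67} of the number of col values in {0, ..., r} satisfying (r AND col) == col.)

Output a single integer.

r10=1010 pc2: +4 =4
r11=1011 pc3: +8 =12
r12=1100 pc2: +4 =16
r13=1101 pc3: +8 =24
r14=1110 pc3: +8 =32
r15=1111 pc4: +16 =48
r16=10000 pc1: +2 =50
r17=10001 pc2: +4 =54
r18=10010 pc2: +4 =58
r19=10011 pc3: +8 =66
r20=10100 pc2: +4 =70
r21=10101 pc3: +8 =78
r22=10110 pc3: +8 =86
r23=10111 pc4: +16 =102
r24=11000 pc2: +4 =106
r25=11001 pc3: +8 =114
r26=11010 pc3: +8 =122
r27=11011 pc4: +16 =138
r28=11100 pc3: +8 =146
r29=11101 pc4: +16 =162
r30=11110 pc4: +16 =178
r31=11111 pc5: +32 =210
r32=100000 pc1: +2 =212
r33=100001 pc2: +4 =216
r34=100010 pc2: +4 =220
r35=100011 pc3: +8 =228
r36=100100 pc2: +4 =232
r37=100101 pc3: +8 =240
r38=100110 pc3: +8 =248
r39=100111 pc4: +16 =264
r40=101000 pc2: +4 =268
r41=101001 pc3: +8 =276
r42=101010 pc3: +8 =284
r43=101011 pc4: +16 =300
r44=101100 pc3: +8 =308
r45=101101 pc4: +16 =324
r46=101110 pc4: +16 =340
r47=101111 pc5: +32 =372
r48=110000 pc2: +4 =376
r49=110001 pc3: +8 =384
r50=110010 pc3: +8 =392
r51=110011 pc4: +16 =408
r52=110100 pc3: +8 =416
r53=110101 pc4: +16 =432
r54=110110 pc4: +16 =448
r55=110111 pc5: +32 =480
r56=111000 pc3: +8 =488
r57=111001 pc4: +16 =504
r58=111010 pc4: +16 =520
r59=111011 pc5: +32 =552
r60=111100 pc4: +16 =568
r61=111101 pc5: +32 =600
r62=111110 pc5: +32 =632
r63=111111 pc6: +64 =696
r64=1000000 pc1: +2 =698
r65=1000001 pc2: +4 =702
r66=1000010 pc2: +4 =706
r67=1000011 pc3: +8 =714

Answer: 714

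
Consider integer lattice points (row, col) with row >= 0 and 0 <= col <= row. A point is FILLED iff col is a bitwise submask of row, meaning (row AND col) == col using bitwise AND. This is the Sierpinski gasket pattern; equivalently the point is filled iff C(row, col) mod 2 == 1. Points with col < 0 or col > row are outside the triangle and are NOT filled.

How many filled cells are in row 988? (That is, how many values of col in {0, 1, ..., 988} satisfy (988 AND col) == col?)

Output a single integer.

Answer: 128

Derivation:
988 in binary = 1111011100
popcount(988) = number of 1-bits in 1111011100 = 7
A col c satisfies (988 AND c) == c iff every set bit of c is also set in 988; each of the 7 set bits of 988 can independently be on or off in c.
count = 2^7 = 128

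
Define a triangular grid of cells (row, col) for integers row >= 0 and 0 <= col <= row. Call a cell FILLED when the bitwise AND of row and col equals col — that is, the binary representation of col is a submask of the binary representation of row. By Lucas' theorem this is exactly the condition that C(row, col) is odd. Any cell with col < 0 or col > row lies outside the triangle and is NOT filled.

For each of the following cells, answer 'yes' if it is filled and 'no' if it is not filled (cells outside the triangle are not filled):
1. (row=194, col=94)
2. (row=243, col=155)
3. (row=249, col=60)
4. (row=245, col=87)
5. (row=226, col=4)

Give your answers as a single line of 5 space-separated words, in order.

(194,94): row=0b11000010, col=0b1011110, row AND col = 0b1000010 = 66; 66 != 94 -> empty
(243,155): row=0b11110011, col=0b10011011, row AND col = 0b10010011 = 147; 147 != 155 -> empty
(249,60): row=0b11111001, col=0b111100, row AND col = 0b111000 = 56; 56 != 60 -> empty
(245,87): row=0b11110101, col=0b1010111, row AND col = 0b1010101 = 85; 85 != 87 -> empty
(226,4): row=0b11100010, col=0b100, row AND col = 0b0 = 0; 0 != 4 -> empty

Answer: no no no no no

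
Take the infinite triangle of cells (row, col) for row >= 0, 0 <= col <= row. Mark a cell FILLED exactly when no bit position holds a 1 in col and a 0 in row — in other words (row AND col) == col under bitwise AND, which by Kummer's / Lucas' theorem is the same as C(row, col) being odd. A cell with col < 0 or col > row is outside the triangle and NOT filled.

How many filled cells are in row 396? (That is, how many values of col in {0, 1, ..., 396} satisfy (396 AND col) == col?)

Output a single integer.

396 in binary = 110001100
popcount(396) = number of 1-bits in 110001100 = 4
A col c satisfies (396 AND c) == c iff every set bit of c is also set in 396; each of the 4 set bits of 396 can independently be on or off in c.
count = 2^4 = 16

Answer: 16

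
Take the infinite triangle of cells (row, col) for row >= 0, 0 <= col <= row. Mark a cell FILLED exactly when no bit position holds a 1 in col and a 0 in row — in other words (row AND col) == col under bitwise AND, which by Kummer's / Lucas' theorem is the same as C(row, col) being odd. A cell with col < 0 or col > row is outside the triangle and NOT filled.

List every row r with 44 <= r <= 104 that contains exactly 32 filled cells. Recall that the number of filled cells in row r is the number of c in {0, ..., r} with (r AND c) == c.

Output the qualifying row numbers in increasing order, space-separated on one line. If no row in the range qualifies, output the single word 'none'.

Answer: 47 55 59 61 62 79 87 91 93 94 103

Derivation:
Row r has 2^popcount(r) filled cells, so we need popcount(r) = log2(32) = 5.
Scan r = 44..104 and keep those with exactly 5 one-bits:
r=44=101100 popcount=3 -> skip
r=45=101101 popcount=4 -> skip
r=46=101110 popcount=4 -> skip
r=47=101111 popcount=5 -> KEEP
r=48=110000 popcount=2 -> skip
r=49=110001 popcount=3 -> skip
r=50=110010 popcount=3 -> skip
r=51=110011 popcount=4 -> skip
r=52=110100 popcount=3 -> skip
r=53=110101 popcount=4 -> skip
r=54=110110 popcount=4 -> skip
r=55=110111 popcount=5 -> KEEP
r=56=111000 popcount=3 -> skip
r=57=111001 popcount=4 -> skip
r=58=111010 popcount=4 -> skip
r=59=111011 popcount=5 -> KEEP
r=60=111100 popcount=4 -> skip
r=61=111101 popcount=5 -> KEEP
r=62=111110 popcount=5 -> KEEP
r=63=111111 popcount=6 -> skip
r=64=1000000 popcount=1 -> skip
r=65=1000001 popcount=2 -> skip
r=66=1000010 popcount=2 -> skip
r=67=1000011 popcount=3 -> skip
r=68=1000100 popcount=2 -> skip
r=69=1000101 popcount=3 -> skip
r=70=1000110 popcount=3 -> skip
r=71=1000111 popcount=4 -> skip
r=72=1001000 popcount=2 -> skip
r=73=1001001 popcount=3 -> skip
r=74=1001010 popcount=3 -> skip
r=75=1001011 popcount=4 -> skip
r=76=1001100 popcount=3 -> skip
r=77=1001101 popcount=4 -> skip
r=78=1001110 popcount=4 -> skip
r=79=1001111 popcount=5 -> KEEP
r=80=1010000 popcount=2 -> skip
r=81=1010001 popcount=3 -> skip
r=82=1010010 popcount=3 -> skip
r=83=1010011 popcount=4 -> skip
r=84=1010100 popcount=3 -> skip
r=85=1010101 popcount=4 -> skip
r=86=1010110 popcount=4 -> skip
r=87=1010111 popcount=5 -> KEEP
r=88=1011000 popcount=3 -> skip
r=89=1011001 popcount=4 -> skip
r=90=1011010 popcount=4 -> skip
r=91=1011011 popcount=5 -> KEEP
r=92=1011100 popcount=4 -> skip
r=93=1011101 popcount=5 -> KEEP
r=94=1011110 popcount=5 -> KEEP
r=95=1011111 popcount=6 -> skip
r=96=1100000 popcount=2 -> skip
r=97=1100001 popcount=3 -> skip
r=98=1100010 popcount=3 -> skip
r=99=1100011 popcount=4 -> skip
r=100=1100100 popcount=3 -> skip
r=101=1100101 popcount=4 -> skip
r=102=1100110 popcount=4 -> skip
r=103=1100111 popcount=5 -> KEEP
r=104=1101000 popcount=3 -> skip
Kept rows: 47 55 59 61 62 79 87 91 93 94 103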